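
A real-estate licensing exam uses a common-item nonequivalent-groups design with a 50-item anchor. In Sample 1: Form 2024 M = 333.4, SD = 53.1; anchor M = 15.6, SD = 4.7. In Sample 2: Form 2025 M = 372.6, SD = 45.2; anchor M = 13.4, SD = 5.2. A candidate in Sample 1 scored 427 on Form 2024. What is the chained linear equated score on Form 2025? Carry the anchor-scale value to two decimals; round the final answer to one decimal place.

463.7

Form 2024 → anchor (Sample 1): v = (4.7/53.1)(427 − 333.4) + 15.6 = 23.88
anchor → Form 2025 (Sample 2): y = (45.2/5.2)(23.88 − 13.4) + 372.6 = 463.7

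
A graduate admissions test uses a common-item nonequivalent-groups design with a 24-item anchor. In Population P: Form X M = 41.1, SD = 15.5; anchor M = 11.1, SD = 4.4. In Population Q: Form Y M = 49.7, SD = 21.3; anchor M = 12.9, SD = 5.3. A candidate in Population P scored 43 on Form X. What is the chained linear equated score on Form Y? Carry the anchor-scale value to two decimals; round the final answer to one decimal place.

44.6

Form X → anchor (Population P): v = (4.4/15.5)(43 − 41.1) + 11.1 = 11.64
anchor → Form Y (Population Q): y = (21.3/5.3)(11.64 − 12.9) + 49.7 = 44.6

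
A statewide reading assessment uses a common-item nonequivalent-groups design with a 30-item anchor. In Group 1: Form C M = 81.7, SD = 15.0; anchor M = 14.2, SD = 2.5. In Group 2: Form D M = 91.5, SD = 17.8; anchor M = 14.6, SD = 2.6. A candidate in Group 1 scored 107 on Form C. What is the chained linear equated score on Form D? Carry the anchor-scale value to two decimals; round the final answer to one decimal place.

Form C → anchor (Group 1): v = (2.5/15.0)(107 − 81.7) + 14.2 = 18.42
anchor → Form D (Group 2): y = (17.8/2.6)(18.42 − 14.6) + 91.5 = 117.7

117.7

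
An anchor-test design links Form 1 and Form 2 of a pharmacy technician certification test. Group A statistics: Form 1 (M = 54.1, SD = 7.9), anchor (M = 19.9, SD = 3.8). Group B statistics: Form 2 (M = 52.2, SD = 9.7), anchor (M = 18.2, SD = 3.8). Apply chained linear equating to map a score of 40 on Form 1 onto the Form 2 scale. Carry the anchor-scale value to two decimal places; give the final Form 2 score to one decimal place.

39.2

Form 1 → anchor (Group A): v = (3.8/7.9)(40 − 54.1) + 19.9 = 13.12
anchor → Form 2 (Group B): y = (9.7/3.8)(13.12 − 18.2) + 52.2 = 39.2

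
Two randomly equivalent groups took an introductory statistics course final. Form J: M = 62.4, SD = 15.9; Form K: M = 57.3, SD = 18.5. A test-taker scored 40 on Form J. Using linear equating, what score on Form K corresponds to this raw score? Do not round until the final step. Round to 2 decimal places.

Linear equating: y = (SD_Y/SD_X)(x − M_X) + M_Y
y = (18.5/15.9)(40 − 62.4) + 57.3
y = 1.163522 × -22.4 + 57.3 = -26.0629 + 57.3 = 31.24

31.24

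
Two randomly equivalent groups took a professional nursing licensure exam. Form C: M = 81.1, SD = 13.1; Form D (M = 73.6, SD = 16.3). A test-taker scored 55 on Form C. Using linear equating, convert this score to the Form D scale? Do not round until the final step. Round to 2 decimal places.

41.12

Linear equating: y = (SD_Y/SD_X)(x − M_X) + M_Y
y = (16.3/13.1)(55 − 81.1) + 73.6
y = 1.244275 × -26.1 + 73.6 = -32.4756 + 73.6 = 41.12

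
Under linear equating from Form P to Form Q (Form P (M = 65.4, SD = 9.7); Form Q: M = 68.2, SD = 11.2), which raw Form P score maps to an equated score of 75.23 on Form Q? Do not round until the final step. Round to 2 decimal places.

Invert y = (SD_Y/SD_X)(x − M_X) + M_Y:
x = (SD_X/SD_Y)(y − M_Y) + M_X = (9.7/11.2)(75.23 − 68.2) + 65.4
x = 0.866071 × 7.030 + 65.4 = 71.49

71.49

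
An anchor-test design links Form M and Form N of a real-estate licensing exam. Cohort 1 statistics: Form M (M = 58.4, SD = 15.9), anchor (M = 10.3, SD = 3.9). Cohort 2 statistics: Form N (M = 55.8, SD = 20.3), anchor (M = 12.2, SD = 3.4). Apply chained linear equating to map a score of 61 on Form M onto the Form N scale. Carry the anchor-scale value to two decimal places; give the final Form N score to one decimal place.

48.3

Form M → anchor (Cohort 1): v = (3.9/15.9)(61 − 58.4) + 10.3 = 10.94
anchor → Form N (Cohort 2): y = (20.3/3.4)(10.94 − 12.2) + 55.8 = 48.3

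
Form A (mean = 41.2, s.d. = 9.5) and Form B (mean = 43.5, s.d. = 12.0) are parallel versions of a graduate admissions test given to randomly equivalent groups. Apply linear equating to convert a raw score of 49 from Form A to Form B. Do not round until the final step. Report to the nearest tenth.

Linear equating: y = (SD_Y/SD_X)(x − M_X) + M_Y
y = (12.0/9.5)(49 − 41.2) + 43.5
y = 1.263158 × 7.8 + 43.5 = 9.8526 + 43.5 = 53.4

53.4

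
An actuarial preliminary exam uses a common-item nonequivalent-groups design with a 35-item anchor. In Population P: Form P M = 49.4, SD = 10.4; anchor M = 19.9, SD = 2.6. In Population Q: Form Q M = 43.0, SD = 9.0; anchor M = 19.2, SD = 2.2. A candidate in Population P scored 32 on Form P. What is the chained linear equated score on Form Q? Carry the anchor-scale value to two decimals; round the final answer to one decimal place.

Form P → anchor (Population P): v = (2.6/10.4)(32 − 49.4) + 19.9 = 15.55
anchor → Form Q (Population Q): y = (9.0/2.2)(15.55 − 19.2) + 43.0 = 28.1

28.1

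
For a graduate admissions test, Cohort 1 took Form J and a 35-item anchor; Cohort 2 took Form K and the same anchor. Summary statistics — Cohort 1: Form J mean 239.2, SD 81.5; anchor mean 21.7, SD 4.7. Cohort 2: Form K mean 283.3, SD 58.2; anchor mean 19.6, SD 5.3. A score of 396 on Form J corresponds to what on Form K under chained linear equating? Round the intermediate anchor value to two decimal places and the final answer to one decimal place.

Form J → anchor (Cohort 1): v = (4.7/81.5)(396 − 239.2) + 21.7 = 30.74
anchor → Form K (Cohort 2): y = (58.2/5.3)(30.74 − 19.6) + 283.3 = 405.6

405.6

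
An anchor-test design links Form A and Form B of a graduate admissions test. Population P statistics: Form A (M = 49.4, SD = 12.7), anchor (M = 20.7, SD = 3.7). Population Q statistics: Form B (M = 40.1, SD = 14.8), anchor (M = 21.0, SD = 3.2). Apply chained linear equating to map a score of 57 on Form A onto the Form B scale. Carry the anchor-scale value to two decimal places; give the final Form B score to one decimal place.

48.9

Form A → anchor (Population P): v = (3.7/12.7)(57 − 49.4) + 20.7 = 22.91
anchor → Form B (Population Q): y = (14.8/3.2)(22.91 − 21.0) + 40.1 = 48.9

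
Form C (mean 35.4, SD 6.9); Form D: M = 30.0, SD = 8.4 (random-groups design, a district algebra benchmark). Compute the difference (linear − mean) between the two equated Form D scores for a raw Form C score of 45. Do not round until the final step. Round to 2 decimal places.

2.09

Mean-equated: 45 + (30.0 − 35.4) = 39.60
Linear-equated: (8.4/6.9)(45 − 35.4) + 30.0 = 41.687
Difference = 41.687 − 39.60 = 2.09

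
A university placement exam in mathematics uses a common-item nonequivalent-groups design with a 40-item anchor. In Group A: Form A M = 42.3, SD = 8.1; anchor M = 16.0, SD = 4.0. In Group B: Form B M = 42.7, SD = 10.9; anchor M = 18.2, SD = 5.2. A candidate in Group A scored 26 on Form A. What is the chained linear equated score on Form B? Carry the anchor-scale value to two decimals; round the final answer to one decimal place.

21.2

Form A → anchor (Group A): v = (4.0/8.1)(26 − 42.3) + 16.0 = 7.95
anchor → Form B (Group B): y = (10.9/5.2)(7.95 − 18.2) + 42.7 = 21.2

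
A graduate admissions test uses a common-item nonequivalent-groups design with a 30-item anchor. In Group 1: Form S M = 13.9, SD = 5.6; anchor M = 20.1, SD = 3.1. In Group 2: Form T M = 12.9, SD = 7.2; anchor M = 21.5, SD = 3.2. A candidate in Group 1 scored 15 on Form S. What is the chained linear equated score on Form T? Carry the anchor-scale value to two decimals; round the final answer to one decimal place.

Form S → anchor (Group 1): v = (3.1/5.6)(15 − 13.9) + 20.1 = 20.71
anchor → Form T (Group 2): y = (7.2/3.2)(20.71 − 21.5) + 12.9 = 11.1

11.1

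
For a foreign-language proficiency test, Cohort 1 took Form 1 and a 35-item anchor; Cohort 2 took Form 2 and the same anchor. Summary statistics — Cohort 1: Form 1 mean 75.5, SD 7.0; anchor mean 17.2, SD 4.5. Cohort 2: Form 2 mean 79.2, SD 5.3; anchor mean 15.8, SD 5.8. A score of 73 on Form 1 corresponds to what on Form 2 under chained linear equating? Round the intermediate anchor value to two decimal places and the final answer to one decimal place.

79.0

Form 1 → anchor (Cohort 1): v = (4.5/7.0)(73 − 75.5) + 17.2 = 15.59
anchor → Form 2 (Cohort 2): y = (5.3/5.8)(15.59 − 15.8) + 79.2 = 79.0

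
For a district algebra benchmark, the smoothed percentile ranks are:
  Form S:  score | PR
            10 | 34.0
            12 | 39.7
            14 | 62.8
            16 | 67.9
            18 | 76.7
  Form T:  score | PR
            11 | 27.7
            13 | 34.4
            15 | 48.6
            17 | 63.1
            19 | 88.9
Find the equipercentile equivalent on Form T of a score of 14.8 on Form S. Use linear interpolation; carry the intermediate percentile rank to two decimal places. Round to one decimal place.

PR of 14.8 on Form S: 62.8 + (14.8 − 14)/(16 − 14) × (67.9 − 62.8) = 64.84
On Form T, PR 64.84 falls between score 17 (PR 63.1) and 19 (PR 88.9).
Interpolate: 17 + (64.84 − 63.1)/(88.9 − 63.1) × (19 − 17) = 17.1

17.1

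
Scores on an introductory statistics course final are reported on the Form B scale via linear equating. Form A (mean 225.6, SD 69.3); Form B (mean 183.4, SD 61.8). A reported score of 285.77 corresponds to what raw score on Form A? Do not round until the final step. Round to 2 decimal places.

Invert y = (SD_Y/SD_X)(x − M_X) + M_Y:
x = (SD_X/SD_Y)(y − M_Y) + M_X = (69.3/61.8)(285.77 − 183.4) + 225.6
x = 1.121359 × 102.370 + 225.6 = 340.39

340.39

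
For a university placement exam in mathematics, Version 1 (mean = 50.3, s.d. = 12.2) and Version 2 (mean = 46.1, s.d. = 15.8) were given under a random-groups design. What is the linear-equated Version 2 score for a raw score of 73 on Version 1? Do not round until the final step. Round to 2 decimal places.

Linear equating: y = (SD_Y/SD_X)(x − M_X) + M_Y
y = (15.8/12.2)(73 − 50.3) + 46.1
y = 1.295082 × 22.7 + 46.1 = 29.3984 + 46.1 = 75.50

75.50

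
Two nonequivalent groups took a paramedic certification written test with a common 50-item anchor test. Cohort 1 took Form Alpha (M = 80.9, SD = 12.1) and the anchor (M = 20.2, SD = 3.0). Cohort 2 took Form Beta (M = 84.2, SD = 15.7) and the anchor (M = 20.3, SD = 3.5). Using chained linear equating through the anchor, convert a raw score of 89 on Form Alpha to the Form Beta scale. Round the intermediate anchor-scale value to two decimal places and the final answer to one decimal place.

Form Alpha → anchor (Cohort 1): v = (3.0/12.1)(89 − 80.9) + 20.2 = 22.21
anchor → Form Beta (Cohort 2): y = (15.7/3.5)(22.21 − 20.3) + 84.2 = 92.8

92.8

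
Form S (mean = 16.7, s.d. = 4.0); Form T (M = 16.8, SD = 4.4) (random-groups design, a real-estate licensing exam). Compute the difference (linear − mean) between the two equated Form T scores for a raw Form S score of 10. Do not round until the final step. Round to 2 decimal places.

-0.67

Mean-equated: 10 + (16.8 − 16.7) = 10.10
Linear-equated: (4.4/4.0)(10 − 16.7) + 16.8 = 9.430
Difference = 9.430 − 10.10 = -0.67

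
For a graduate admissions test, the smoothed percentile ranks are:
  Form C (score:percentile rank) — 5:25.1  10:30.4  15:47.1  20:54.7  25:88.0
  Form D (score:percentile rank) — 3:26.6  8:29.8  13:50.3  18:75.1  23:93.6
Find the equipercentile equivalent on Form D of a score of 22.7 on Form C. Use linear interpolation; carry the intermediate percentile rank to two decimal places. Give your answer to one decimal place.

17.5

PR of 22.7 on Form C: 54.7 + (22.7 − 20)/(25 − 20) × (88.0 − 54.7) = 72.68
On Form D, PR 72.68 falls between score 13 (PR 50.3) and 18 (PR 75.1).
Interpolate: 13 + (72.68 − 50.3)/(75.1 − 50.3) × (18 − 13) = 17.5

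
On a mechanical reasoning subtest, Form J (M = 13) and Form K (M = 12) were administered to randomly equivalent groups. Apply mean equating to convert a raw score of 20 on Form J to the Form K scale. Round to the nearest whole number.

19

Mean equating: y = x + (M_Y − M_X) = 20 + (12 − 13) = 19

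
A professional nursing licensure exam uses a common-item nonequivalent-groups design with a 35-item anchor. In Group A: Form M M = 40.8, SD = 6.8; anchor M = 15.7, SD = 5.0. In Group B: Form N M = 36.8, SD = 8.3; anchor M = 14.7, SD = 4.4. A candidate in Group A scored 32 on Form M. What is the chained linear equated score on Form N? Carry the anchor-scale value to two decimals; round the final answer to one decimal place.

Form M → anchor (Group A): v = (5.0/6.8)(32 − 40.8) + 15.7 = 9.23
anchor → Form N (Group B): y = (8.3/4.4)(9.23 − 14.7) + 36.8 = 26.5

26.5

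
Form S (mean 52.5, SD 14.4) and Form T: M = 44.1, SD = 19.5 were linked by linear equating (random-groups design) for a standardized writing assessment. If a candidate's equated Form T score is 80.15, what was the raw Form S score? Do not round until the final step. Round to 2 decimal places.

Invert y = (SD_Y/SD_X)(x − M_X) + M_Y:
x = (SD_X/SD_Y)(y − M_Y) + M_X = (14.4/19.5)(80.15 − 44.1) + 52.5
x = 0.738462 × 36.050 + 52.5 = 79.12

79.12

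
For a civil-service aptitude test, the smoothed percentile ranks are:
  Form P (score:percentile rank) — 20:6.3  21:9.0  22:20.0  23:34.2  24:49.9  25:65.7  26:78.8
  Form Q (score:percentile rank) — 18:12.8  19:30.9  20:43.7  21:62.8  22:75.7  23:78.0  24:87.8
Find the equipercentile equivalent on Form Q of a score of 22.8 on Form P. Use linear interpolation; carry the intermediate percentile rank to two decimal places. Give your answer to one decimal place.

19.0

PR of 22.8 on Form P: 20.0 + (22.8 − 22)/(23 − 22) × (34.2 − 20.0) = 31.36
On Form Q, PR 31.36 falls between score 19 (PR 30.9) and 20 (PR 43.7).
Interpolate: 19 + (31.36 − 30.9)/(43.7 − 30.9) × (20 − 19) = 19.0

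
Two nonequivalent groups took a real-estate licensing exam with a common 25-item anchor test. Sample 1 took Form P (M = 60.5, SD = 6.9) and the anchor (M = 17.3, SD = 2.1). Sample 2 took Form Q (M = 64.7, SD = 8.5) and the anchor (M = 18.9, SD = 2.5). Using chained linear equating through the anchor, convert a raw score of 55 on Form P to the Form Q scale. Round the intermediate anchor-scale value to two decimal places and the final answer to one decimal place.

53.6

Form P → anchor (Sample 1): v = (2.1/6.9)(55 − 60.5) + 17.3 = 15.63
anchor → Form Q (Sample 2): y = (8.5/2.5)(15.63 − 18.9) + 64.7 = 53.6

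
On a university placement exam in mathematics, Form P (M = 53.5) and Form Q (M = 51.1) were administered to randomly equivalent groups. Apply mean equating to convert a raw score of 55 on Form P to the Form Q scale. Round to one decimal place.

Mean equating: y = x + (M_Y − M_X) = 55 + (51.1 − 53.5) = 52.6

52.6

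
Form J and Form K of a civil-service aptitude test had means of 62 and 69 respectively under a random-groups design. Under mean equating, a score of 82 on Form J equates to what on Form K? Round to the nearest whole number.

89

Mean equating: y = x + (M_Y − M_X) = 82 + (69 − 62) = 89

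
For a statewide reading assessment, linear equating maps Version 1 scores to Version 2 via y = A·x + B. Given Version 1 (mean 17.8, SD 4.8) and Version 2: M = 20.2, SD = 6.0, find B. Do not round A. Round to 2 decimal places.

-2.05

A = SD_Y / SD_X = 6.0 / 4.8 = 1.250000
B = M_Y − A·M_X = 20.2 − 1.250000 × 17.8 = -2.05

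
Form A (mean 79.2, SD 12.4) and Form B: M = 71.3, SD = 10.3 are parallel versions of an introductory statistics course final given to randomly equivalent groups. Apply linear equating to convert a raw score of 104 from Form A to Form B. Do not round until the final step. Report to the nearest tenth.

91.9

Linear equating: y = (SD_Y/SD_X)(x − M_X) + M_Y
y = (10.3/12.4)(104 − 79.2) + 71.3
y = 0.830645 × 24.8 + 71.3 = 20.6000 + 71.3 = 91.9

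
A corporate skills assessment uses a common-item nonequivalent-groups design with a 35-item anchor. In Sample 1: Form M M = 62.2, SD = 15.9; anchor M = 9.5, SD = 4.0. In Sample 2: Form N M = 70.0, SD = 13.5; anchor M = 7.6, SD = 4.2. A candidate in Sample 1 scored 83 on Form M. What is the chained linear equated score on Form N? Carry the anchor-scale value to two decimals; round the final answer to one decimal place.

92.9

Form M → anchor (Sample 1): v = (4.0/15.9)(83 − 62.2) + 9.5 = 14.73
anchor → Form N (Sample 2): y = (13.5/4.2)(14.73 − 7.6) + 70.0 = 92.9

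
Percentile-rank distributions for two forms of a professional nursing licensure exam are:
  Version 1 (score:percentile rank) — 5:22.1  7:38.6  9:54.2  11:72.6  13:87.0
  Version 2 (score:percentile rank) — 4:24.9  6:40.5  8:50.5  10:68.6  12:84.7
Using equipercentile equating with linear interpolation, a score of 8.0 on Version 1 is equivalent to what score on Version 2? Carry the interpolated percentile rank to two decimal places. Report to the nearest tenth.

7.2

PR of 8.0 on Version 1: 38.6 + (8.0 − 7)/(9 − 7) × (54.2 − 38.6) = 46.40
On Version 2, PR 46.40 falls between score 6 (PR 40.5) and 8 (PR 50.5).
Interpolate: 6 + (46.40 − 40.5)/(50.5 − 40.5) × (8 − 6) = 7.2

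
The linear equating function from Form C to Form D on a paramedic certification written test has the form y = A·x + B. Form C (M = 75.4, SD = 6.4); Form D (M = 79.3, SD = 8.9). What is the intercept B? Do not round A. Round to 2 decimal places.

A = SD_Y / SD_X = 8.9 / 6.4 = 1.390625
B = M_Y − A·M_X = 79.3 − 1.390625 × 75.4 = -25.55

-25.55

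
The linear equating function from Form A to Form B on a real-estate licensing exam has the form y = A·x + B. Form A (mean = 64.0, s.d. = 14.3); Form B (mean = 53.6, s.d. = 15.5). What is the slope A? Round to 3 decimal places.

A = SD_Y / SD_X = 15.5 / 14.3 = 1.084

1.084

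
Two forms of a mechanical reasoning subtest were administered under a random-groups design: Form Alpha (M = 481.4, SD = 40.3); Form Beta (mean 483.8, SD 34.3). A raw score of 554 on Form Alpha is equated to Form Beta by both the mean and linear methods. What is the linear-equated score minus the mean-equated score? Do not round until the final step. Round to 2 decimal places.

Mean-equated: 554 + (483.8 − 481.4) = 556.40
Linear-equated: (34.3/40.3)(554 − 481.4) + 483.8 = 545.591
Difference = 545.591 − 556.40 = -10.81

-10.81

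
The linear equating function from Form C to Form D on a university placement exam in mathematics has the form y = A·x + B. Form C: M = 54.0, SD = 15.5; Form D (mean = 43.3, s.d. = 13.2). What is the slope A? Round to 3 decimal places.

0.852

A = SD_Y / SD_X = 13.2 / 15.5 = 0.852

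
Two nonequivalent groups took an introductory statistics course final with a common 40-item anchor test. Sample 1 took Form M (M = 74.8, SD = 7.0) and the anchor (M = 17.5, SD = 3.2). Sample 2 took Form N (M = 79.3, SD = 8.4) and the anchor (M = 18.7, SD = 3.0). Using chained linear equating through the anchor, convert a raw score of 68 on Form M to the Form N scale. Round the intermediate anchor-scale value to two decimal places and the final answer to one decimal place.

Form M → anchor (Sample 1): v = (3.2/7.0)(68 − 74.8) + 17.5 = 14.39
anchor → Form N (Sample 2): y = (8.4/3.0)(14.39 − 18.7) + 79.3 = 67.2

67.2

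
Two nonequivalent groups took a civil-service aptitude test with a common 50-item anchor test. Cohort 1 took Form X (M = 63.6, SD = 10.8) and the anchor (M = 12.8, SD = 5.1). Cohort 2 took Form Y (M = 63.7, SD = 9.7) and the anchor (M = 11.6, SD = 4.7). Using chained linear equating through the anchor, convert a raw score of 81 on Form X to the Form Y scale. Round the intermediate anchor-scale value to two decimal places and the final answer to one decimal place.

Form X → anchor (Cohort 1): v = (5.1/10.8)(81 − 63.6) + 12.8 = 21.02
anchor → Form Y (Cohort 2): y = (9.7/4.7)(21.02 − 11.6) + 63.7 = 83.1

83.1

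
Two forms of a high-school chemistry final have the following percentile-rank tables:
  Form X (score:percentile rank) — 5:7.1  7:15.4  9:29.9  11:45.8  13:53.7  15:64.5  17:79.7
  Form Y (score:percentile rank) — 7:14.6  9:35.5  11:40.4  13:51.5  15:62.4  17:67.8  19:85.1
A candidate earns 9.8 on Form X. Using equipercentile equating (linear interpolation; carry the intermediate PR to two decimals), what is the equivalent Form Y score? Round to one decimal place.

PR of 9.8 on Form X: 29.9 + (9.8 − 9)/(11 − 9) × (45.8 − 29.9) = 36.26
On Form Y, PR 36.26 falls between score 9 (PR 35.5) and 11 (PR 40.4).
Interpolate: 9 + (36.26 − 35.5)/(40.4 − 35.5) × (11 − 9) = 9.3

9.3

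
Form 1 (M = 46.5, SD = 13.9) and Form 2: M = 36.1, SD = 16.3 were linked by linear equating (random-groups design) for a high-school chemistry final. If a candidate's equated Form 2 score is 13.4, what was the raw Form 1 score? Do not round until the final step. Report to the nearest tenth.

Invert y = (SD_Y/SD_X)(x − M_X) + M_Y:
x = (SD_X/SD_Y)(y − M_Y) + M_X = (13.9/16.3)(13.4 − 36.1) + 46.5
x = 0.852761 × -22.700 + 46.5 = 27.1

27.1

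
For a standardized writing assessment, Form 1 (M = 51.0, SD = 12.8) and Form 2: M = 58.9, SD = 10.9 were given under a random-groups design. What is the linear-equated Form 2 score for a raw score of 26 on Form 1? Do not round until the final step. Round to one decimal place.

Linear equating: y = (SD_Y/SD_X)(x − M_X) + M_Y
y = (10.9/12.8)(26 − 51.0) + 58.9
y = 0.851562 × -25.0 + 58.9 = -21.2891 + 58.9 = 37.6

37.6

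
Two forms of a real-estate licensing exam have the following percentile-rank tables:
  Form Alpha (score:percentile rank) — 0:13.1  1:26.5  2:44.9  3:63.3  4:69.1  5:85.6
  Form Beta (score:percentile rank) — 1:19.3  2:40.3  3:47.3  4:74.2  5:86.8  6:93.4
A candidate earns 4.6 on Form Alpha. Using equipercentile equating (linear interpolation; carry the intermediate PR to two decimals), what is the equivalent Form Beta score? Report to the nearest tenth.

PR of 4.6 on Form Alpha: 69.1 + (4.6 − 4)/(5 − 4) × (85.6 − 69.1) = 79.00
On Form Beta, PR 79.00 falls between score 4 (PR 74.2) and 5 (PR 86.8).
Interpolate: 4 + (79.00 − 74.2)/(86.8 − 74.2) × (5 − 4) = 4.4

4.4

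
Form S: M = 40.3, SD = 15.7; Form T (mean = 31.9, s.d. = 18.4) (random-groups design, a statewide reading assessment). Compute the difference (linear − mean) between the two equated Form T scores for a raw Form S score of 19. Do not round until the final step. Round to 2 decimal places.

Mean-equated: 19 + (31.9 − 40.3) = 10.60
Linear-equated: (18.4/15.7)(19 − 40.3) + 31.9 = 6.937
Difference = 6.937 − 10.60 = -3.66

-3.66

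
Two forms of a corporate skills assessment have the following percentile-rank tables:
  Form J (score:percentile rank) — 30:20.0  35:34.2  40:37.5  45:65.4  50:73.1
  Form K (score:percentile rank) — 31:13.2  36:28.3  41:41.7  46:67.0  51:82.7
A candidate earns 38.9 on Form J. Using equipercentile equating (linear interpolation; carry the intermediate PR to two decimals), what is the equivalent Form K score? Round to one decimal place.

PR of 38.9 on Form J: 34.2 + (38.9 − 35)/(40 − 35) × (37.5 − 34.2) = 36.77
On Form K, PR 36.77 falls between score 36 (PR 28.3) and 41 (PR 41.7).
Interpolate: 36 + (36.77 − 28.3)/(41.7 − 28.3) × (41 − 36) = 39.2

39.2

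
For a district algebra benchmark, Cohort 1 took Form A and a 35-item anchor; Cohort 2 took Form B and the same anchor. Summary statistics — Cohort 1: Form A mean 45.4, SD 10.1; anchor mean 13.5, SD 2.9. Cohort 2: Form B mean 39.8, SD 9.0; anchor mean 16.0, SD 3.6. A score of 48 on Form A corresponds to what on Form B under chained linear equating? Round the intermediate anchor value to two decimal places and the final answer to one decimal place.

35.4

Form A → anchor (Cohort 1): v = (2.9/10.1)(48 − 45.4) + 13.5 = 14.25
anchor → Form B (Cohort 2): y = (9.0/3.6)(14.25 − 16.0) + 39.8 = 35.4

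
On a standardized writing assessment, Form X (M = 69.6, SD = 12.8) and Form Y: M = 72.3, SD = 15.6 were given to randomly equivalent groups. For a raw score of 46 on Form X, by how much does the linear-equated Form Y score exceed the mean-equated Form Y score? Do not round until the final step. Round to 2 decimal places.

Mean-equated: 46 + (72.3 − 69.6) = 48.70
Linear-equated: (15.6/12.8)(46 − 69.6) + 72.3 = 43.538
Difference = 43.538 − 48.70 = -5.16

-5.16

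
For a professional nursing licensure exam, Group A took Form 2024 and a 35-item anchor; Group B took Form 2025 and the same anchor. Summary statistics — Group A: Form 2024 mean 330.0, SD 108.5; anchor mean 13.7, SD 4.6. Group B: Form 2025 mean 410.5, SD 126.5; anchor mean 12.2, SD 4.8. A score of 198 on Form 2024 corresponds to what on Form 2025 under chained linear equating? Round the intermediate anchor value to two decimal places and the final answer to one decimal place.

302.4

Form 2024 → anchor (Group A): v = (4.6/108.5)(198 − 330.0) + 13.7 = 8.10
anchor → Form 2025 (Group B): y = (126.5/4.8)(8.10 − 12.2) + 410.5 = 302.4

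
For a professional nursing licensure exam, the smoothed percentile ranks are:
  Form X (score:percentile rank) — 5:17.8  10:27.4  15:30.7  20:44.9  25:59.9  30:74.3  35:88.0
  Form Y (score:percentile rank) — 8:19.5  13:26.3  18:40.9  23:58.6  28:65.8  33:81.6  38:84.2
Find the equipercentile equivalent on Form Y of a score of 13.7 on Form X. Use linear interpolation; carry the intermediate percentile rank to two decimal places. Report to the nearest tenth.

14.2

PR of 13.7 on Form X: 27.4 + (13.7 − 10)/(15 − 10) × (30.7 − 27.4) = 29.84
On Form Y, PR 29.84 falls between score 13 (PR 26.3) and 18 (PR 40.9).
Interpolate: 13 + (29.84 − 26.3)/(40.9 − 26.3) × (18 − 13) = 14.2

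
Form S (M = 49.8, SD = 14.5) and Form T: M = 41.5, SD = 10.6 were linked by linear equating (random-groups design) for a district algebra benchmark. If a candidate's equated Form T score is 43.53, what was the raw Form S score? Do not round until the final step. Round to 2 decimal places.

Invert y = (SD_Y/SD_X)(x − M_X) + M_Y:
x = (SD_X/SD_Y)(y − M_Y) + M_X = (14.5/10.6)(43.53 − 41.5) + 49.8
x = 1.367925 × 2.030 + 49.8 = 52.58

52.58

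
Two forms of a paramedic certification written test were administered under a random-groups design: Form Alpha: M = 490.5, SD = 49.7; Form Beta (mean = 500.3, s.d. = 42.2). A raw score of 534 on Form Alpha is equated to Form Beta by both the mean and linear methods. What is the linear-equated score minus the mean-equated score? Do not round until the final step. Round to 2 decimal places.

-6.56

Mean-equated: 534 + (500.3 − 490.5) = 543.80
Linear-equated: (42.2/49.7)(534 − 490.5) + 500.3 = 537.236
Difference = 537.236 − 543.80 = -6.56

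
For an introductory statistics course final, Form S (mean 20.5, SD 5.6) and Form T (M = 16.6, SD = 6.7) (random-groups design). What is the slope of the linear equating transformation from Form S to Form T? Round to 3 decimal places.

A = SD_Y / SD_X = 6.7 / 5.6 = 1.196

1.196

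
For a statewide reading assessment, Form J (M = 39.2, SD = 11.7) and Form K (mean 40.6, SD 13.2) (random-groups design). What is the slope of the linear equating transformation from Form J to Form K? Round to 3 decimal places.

1.128

A = SD_Y / SD_X = 13.2 / 11.7 = 1.128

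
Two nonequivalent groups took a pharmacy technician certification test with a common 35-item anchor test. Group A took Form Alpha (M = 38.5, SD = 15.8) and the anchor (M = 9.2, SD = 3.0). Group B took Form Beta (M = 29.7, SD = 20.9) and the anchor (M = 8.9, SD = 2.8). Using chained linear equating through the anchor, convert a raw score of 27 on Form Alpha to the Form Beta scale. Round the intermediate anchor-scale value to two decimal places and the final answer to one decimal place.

Form Alpha → anchor (Group A): v = (3.0/15.8)(27 − 38.5) + 9.2 = 7.02
anchor → Form Beta (Group B): y = (20.9/2.8)(7.02 − 8.9) + 29.7 = 15.7

15.7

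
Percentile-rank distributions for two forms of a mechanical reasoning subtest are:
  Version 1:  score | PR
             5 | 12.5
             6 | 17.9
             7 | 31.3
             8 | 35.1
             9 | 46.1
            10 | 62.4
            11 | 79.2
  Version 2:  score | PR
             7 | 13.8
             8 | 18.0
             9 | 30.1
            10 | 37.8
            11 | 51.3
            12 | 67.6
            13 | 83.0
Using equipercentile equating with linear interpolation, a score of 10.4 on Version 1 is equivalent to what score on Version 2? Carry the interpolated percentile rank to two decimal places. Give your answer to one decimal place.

12.1

PR of 10.4 on Version 1: 62.4 + (10.4 − 10)/(11 − 10) × (79.2 − 62.4) = 69.12
On Version 2, PR 69.12 falls between score 12 (PR 67.6) and 13 (PR 83.0).
Interpolate: 12 + (69.12 − 67.6)/(83.0 − 67.6) × (13 − 12) = 12.1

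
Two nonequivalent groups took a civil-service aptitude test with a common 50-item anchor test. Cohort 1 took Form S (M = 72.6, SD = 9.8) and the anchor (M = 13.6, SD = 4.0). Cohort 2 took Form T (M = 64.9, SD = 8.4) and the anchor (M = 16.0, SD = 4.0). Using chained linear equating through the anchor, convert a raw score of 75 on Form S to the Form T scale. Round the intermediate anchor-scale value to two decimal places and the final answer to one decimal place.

61.9

Form S → anchor (Cohort 1): v = (4.0/9.8)(75 − 72.6) + 13.6 = 14.58
anchor → Form T (Cohort 2): y = (8.4/4.0)(14.58 − 16.0) + 64.9 = 61.9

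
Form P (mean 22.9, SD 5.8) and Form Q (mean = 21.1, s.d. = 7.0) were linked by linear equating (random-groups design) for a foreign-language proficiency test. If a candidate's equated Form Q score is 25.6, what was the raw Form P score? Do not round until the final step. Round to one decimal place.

Invert y = (SD_Y/SD_X)(x − M_X) + M_Y:
x = (SD_X/SD_Y)(y − M_Y) + M_X = (5.8/7.0)(25.6 − 21.1) + 22.9
x = 0.828571 × 4.500 + 22.9 = 26.6

26.6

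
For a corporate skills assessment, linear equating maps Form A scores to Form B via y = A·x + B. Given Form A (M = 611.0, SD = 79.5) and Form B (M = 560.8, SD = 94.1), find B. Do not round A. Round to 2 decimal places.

-162.41

A = SD_Y / SD_X = 94.1 / 79.5 = 1.183648
B = M_Y − A·M_X = 560.8 − 1.183648 × 611.0 = -162.41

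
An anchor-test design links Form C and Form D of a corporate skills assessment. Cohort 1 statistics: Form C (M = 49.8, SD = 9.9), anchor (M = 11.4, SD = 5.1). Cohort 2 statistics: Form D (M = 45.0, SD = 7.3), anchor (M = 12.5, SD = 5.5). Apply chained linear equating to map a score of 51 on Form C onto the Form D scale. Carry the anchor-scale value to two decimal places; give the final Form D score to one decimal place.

44.4

Form C → anchor (Cohort 1): v = (5.1/9.9)(51 − 49.8) + 11.4 = 12.02
anchor → Form D (Cohort 2): y = (7.3/5.5)(12.02 − 12.5) + 45.0 = 44.4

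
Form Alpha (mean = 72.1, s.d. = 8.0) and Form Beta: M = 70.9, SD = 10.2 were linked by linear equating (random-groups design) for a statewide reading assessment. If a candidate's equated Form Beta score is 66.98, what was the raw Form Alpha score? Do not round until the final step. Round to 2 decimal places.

Invert y = (SD_Y/SD_X)(x − M_X) + M_Y:
x = (SD_X/SD_Y)(y − M_Y) + M_X = (8.0/10.2)(66.98 − 70.9) + 72.1
x = 0.784314 × -3.920 + 72.1 = 69.03

69.03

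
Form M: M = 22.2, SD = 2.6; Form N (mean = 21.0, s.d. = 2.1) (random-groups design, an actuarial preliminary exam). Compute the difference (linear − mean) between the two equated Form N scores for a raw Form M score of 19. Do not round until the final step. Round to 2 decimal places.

Mean-equated: 19 + (21.0 − 22.2) = 17.80
Linear-equated: (2.1/2.6)(19 − 22.2) + 21.0 = 18.415
Difference = 18.415 − 17.80 = 0.62

0.62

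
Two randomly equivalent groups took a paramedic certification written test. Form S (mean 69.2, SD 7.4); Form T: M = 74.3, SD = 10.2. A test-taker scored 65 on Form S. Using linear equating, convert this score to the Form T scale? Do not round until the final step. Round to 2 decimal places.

68.51

Linear equating: y = (SD_Y/SD_X)(x − M_X) + M_Y
y = (10.2/7.4)(65 − 69.2) + 74.3
y = 1.378378 × -4.2 + 74.3 = -5.7892 + 74.3 = 68.51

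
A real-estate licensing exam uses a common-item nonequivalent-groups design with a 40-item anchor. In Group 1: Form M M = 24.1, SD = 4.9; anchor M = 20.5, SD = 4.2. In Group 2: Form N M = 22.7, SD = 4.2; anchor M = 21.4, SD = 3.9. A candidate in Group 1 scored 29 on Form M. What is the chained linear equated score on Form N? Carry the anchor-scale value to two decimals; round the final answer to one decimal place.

Form M → anchor (Group 1): v = (4.2/4.9)(29 − 24.1) + 20.5 = 24.70
anchor → Form N (Group 2): y = (4.2/3.9)(24.70 − 21.4) + 22.7 = 26.3

26.3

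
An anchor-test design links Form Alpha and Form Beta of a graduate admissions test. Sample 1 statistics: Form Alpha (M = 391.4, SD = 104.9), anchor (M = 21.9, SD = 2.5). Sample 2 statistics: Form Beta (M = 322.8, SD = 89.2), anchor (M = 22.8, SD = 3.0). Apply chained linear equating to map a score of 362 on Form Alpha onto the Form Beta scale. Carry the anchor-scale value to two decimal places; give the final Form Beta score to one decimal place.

Form Alpha → anchor (Sample 1): v = (2.5/104.9)(362 − 391.4) + 21.9 = 21.20
anchor → Form Beta (Sample 2): y = (89.2/3.0)(21.20 − 22.8) + 322.8 = 275.2

275.2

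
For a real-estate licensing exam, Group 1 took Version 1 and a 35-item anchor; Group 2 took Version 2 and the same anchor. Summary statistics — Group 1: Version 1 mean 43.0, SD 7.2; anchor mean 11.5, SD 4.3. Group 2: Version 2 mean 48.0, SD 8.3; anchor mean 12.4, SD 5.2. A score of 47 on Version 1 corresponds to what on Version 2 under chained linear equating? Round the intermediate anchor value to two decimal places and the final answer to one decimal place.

50.4

Version 1 → anchor (Group 1): v = (4.3/7.2)(47 − 43.0) + 11.5 = 13.89
anchor → Version 2 (Group 2): y = (8.3/5.2)(13.89 − 12.4) + 48.0 = 50.4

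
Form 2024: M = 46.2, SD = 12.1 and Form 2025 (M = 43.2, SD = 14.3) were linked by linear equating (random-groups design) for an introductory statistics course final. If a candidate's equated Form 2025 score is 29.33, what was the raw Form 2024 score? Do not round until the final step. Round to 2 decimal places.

34.46

Invert y = (SD_Y/SD_X)(x − M_X) + M_Y:
x = (SD_X/SD_Y)(y − M_Y) + M_X = (12.1/14.3)(29.33 − 43.2) + 46.2
x = 0.846154 × -13.870 + 46.2 = 34.46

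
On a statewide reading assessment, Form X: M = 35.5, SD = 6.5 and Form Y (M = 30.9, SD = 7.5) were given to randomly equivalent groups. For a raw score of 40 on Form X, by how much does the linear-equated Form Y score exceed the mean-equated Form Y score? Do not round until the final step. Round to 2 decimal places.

Mean-equated: 40 + (30.9 − 35.5) = 35.40
Linear-equated: (7.5/6.5)(40 − 35.5) + 30.9 = 36.092
Difference = 36.092 − 35.40 = 0.69

0.69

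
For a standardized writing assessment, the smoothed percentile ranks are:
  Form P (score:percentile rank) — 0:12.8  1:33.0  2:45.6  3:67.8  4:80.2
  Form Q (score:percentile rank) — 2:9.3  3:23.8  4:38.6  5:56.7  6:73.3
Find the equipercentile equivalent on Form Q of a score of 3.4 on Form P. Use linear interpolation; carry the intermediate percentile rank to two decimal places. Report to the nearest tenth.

6.0

PR of 3.4 on Form P: 67.8 + (3.4 − 3)/(4 − 3) × (80.2 − 67.8) = 72.76
On Form Q, PR 72.76 falls between score 5 (PR 56.7) and 6 (PR 73.3).
Interpolate: 5 + (72.76 − 56.7)/(73.3 − 56.7) × (6 − 5) = 6.0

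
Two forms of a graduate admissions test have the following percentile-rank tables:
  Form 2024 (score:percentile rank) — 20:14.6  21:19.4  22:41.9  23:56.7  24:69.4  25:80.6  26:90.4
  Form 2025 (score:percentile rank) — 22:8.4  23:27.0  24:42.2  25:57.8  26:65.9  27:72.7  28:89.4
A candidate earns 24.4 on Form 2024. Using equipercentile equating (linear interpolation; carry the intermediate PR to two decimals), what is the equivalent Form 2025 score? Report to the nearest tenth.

27.1

PR of 24.4 on Form 2024: 69.4 + (24.4 − 24)/(25 − 24) × (80.6 − 69.4) = 73.88
On Form 2025, PR 73.88 falls between score 27 (PR 72.7) and 28 (PR 89.4).
Interpolate: 27 + (73.88 − 72.7)/(89.4 − 72.7) × (28 − 27) = 27.1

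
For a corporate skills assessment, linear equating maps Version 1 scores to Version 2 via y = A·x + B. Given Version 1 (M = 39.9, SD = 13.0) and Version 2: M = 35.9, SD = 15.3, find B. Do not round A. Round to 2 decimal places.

A = SD_Y / SD_X = 15.3 / 13.0 = 1.176923
B = M_Y − A·M_X = 35.9 − 1.176923 × 39.9 = -11.06

-11.06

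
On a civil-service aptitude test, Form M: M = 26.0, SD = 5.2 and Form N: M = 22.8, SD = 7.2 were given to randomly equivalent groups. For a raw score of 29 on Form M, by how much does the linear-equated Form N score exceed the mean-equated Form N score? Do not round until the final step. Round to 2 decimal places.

Mean-equated: 29 + (22.8 − 26.0) = 25.80
Linear-equated: (7.2/5.2)(29 − 26.0) + 22.8 = 26.954
Difference = 26.954 − 25.80 = 1.15

1.15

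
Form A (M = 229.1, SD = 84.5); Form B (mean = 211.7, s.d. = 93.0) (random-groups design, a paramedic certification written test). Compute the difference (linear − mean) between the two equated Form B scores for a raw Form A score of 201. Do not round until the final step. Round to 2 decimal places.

-2.83

Mean-equated: 201 + (211.7 − 229.1) = 183.60
Linear-equated: (93.0/84.5)(201 − 229.1) + 211.7 = 180.773
Difference = 180.773 − 183.60 = -2.83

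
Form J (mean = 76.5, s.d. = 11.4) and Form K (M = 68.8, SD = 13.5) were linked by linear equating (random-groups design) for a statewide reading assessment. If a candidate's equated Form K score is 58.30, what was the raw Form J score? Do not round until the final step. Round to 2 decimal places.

Invert y = (SD_Y/SD_X)(x − M_X) + M_Y:
x = (SD_X/SD_Y)(y − M_Y) + M_X = (11.4/13.5)(58.30 − 68.8) + 76.5
x = 0.844444 × -10.500 + 76.5 = 67.63

67.63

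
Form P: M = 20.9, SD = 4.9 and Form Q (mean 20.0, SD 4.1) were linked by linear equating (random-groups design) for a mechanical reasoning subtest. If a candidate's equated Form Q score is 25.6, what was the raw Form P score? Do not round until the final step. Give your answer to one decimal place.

Invert y = (SD_Y/SD_X)(x − M_X) + M_Y:
x = (SD_X/SD_Y)(y − M_Y) + M_X = (4.9/4.1)(25.6 − 20.0) + 20.9
x = 1.195122 × 5.600 + 20.9 = 27.6

27.6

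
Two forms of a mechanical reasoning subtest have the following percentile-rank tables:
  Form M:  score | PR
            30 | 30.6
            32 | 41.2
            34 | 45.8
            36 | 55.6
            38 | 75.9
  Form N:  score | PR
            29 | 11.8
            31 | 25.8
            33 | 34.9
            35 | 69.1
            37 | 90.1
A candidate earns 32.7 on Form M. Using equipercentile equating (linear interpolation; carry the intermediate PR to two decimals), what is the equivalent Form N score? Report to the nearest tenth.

33.5

PR of 32.7 on Form M: 41.2 + (32.7 − 32)/(34 − 32) × (45.8 − 41.2) = 42.81
On Form N, PR 42.81 falls between score 33 (PR 34.9) and 35 (PR 69.1).
Interpolate: 33 + (42.81 − 34.9)/(69.1 − 34.9) × (35 − 33) = 33.5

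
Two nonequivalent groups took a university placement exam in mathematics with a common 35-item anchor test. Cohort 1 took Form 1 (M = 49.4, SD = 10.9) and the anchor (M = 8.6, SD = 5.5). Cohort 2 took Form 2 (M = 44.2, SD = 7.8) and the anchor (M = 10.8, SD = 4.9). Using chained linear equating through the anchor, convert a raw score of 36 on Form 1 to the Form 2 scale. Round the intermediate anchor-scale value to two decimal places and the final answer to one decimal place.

Form 1 → anchor (Cohort 1): v = (5.5/10.9)(36 − 49.4) + 8.6 = 1.84
anchor → Form 2 (Cohort 2): y = (7.8/4.9)(1.84 − 10.8) + 44.2 = 29.9

29.9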